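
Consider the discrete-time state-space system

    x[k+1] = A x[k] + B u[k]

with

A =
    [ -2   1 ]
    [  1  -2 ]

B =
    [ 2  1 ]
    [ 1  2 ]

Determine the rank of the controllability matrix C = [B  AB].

2

AB = [[-3, 0], [0, -3]]
Controllability matrix C = [B  AB] = [[2, 1, -3, 0], [1, 2, 0, -3]]
Take the 2×2 submatrix of C formed by columns 1, 2: [[2, 1], [1, 2]]. Its determinant is 2·2 - 1·1 = 4 - 1 = 3 ≠ 0.
So rank(C) ≥ 2; since C has 2 rows, rank(C) = 2.
rank(C) = 2 = n, so the pair (A, B) is completely controllable.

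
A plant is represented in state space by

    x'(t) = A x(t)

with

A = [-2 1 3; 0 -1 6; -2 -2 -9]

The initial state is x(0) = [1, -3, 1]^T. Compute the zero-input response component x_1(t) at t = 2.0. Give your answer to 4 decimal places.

0.0009

det(sI - A) = s^3 - (tr A)s^2 + (M11 + M22 + M33)s - det A, where Mii is the 2×2 principal minor of A obtained by deleting row i and column i.
tr A = (-2) + (-1) + (-9) = -12; M11 = (-1)·(-9) - 6·(-2) = 9 - (-12) = 21; M22 = (-2)·(-9) - 3·(-2) = 18 - (-6) = 24; M33 = (-2)·(-1) - 1·0 = 2 - 0 = 2; sum of minors = 47.
det A = (-2)·((-1)·(-9) - 6·(-2)) - 1·(0·(-9) - 6·(-2)) + 3·(0·(-2) - (-1)·(-2)) = (-2)·21 - 1·12 + 3·(-2) = -60.
So p(s) = det(sI - A) = s^3 + 12s^2 + 47s + 60.
Rational-root test: any integer root divides 60. Testing small divisors, s = -3 works: p(-3) = -27 + 108 + (-141) + 60 = 0, so (s + 3) is a factor.
Dividing, p(s) = (s + 3)(s^2 + 9s + 20).
Factor s^2 + 9s + 20: two numbers with sum -9 and product 20 are -4 and -5, so s^2 + 9s + 20 = (s + 4)(s + 5).
Hence p(s) = (s + 3) (s + 4) (s + 5), with roots -5, -4, -3.
The eigenvalues -5, -4, -3 are distinct and real, so A is diagonalisable and x(t) = e^{At} x(0) = V diag(e^{λ_i t}) V^{-1} x(0), where the columns of V are the eigenvectors.
λ = -5: A - (-5)I = [[3, 1, 3], [0, 4, 6], [-2, -2, -4]]. v must be orthogonal to every row; (row 1) × (row 2) = [-6, -18, 12], so take v_1 = [1, 3, -2]^T.
λ = -4: A - (-4)I = [[2, 1, 3], [0, 3, 6], [-2, -2, -5]]. v must be orthogonal to every row; (row 1) × (row 2) = [-3, -12, 6], so take v_2 = [1, 4, -2]^T.
λ = -3: A - (-3)I = [[1, 1, 3], [0, 2, 6], [-2, -2, -6]]. v must be orthogonal to every row; (row 1) × (row 2) = [0, -6, 2], so take v_3 = [0, -3, 1]^T.
V = [v_1 v_2 v_3] = [[1, 1, 0], [3, 4, -3], [-2, -2, 1]] has det V = 1, so V^{-1} = adj(V)/det V = [[-2, -1, -3], [3, 1, 3], [2, 0, 1]].
Modal coordinates z(0) = V^{-1} x(0): (-2)·1 + (-1)·(-3) + (-3)·1 = -2; 3·1 + 1·(-3) + 3·1 = 3; 2·1 + 0·(-3) + 1·1 = 3; so z(0) = [-2, 3, 3]^T.
x_1(t) = Σ_i (v_i)_1 · z_i(0) · e^{λ_i t} (row 1 of V times the modal terms).
x_1(2.0) = 1·(-2)·e^{-5·2.0} + 1·3·e^{-4·2.0} + 0·3·e^{-3·2.0} = (-2)·0.000045 + 3·0.000335 + 0·0.002479 = 0.0009.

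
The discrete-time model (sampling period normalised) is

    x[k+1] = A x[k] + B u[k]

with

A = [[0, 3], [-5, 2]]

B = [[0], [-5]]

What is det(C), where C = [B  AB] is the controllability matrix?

AB = [[-15], [-10]]
Controllability matrix C = [B  AB] = [[0, -15], [-5, -10]]
det(C) = 0·(-10) - (-15)·(-5) = 0 - 75 = -75
Since det(C) ≠ 0, rank(C) = 2 and the system is completely controllable.

-75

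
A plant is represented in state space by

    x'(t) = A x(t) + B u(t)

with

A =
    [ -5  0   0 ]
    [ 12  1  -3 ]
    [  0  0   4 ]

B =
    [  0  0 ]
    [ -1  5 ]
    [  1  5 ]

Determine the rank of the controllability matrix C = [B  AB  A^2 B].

AB = [[0, 0], [-4, -10], [4, 20]]
A^2B = [[0, 0], [-16, -70], [16, 80]]
Controllability matrix C = [B  AB  A^2B] = [[0, 0, 0, 0, 0, 0], [-1, 5, -4, -10, -16, -70], [1, 5, 4, 20, 16, 80]]
Row 1 of C is identically zero, so rank(C) ≤ 2.
The 2×2 minor from rows 2, 3, columns 1, 2 is (-1)·5 - 5·1 = -5 - 5 = -10 ≠ 0, so rank(C) = 2.
rank(C) = 2 < n = 3, so the pair (A, B) is not completely controllable.

2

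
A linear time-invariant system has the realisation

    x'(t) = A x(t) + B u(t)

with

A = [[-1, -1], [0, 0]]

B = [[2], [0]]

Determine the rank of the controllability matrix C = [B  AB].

1

AB = [[-2], [0]]
Controllability matrix C = [B  AB] = [[2, -2], [0, 0]]
Every column of C is a scalar multiple of column 1 = [2, 0] (multipliers 1, -1), so the columns span a one-dimensional space.
C ≠ 0, hence rank(C) = 1.
rank(C) = 1 < n = 2, so the pair (A, B) is not completely controllable.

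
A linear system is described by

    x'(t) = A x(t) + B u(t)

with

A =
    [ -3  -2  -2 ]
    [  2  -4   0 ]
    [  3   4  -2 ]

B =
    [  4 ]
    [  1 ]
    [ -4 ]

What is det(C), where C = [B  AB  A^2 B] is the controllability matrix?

-604

AB = [[-6], [4], [24]]
A^2B = [[-38], [-28], [-50]]
Controllability matrix C = [B  AB  A^2B] = [[4, -6, -38], [1, 4, -28], [-4, 24, -50]]
Expanding along the first row, det(C) = 4·(4·(-50) - (-28)·24) - (-6)·(1·(-50) - (-28)·(-4)) + (-38)·(1·24 - 4·(-4)) = 4·472 - (-6)·(-162) + (-38)·40 = -604
Since det(C) ≠ 0, rank(C) = 3 and the system is completely controllable.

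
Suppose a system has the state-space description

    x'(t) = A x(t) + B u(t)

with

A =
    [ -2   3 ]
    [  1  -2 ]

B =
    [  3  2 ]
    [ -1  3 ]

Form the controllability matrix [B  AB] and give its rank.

AB = [[-9, 5], [5, -4]]
Controllability matrix C = [B  AB] = [[3, 2, -9, 5], [-1, 3, 5, -4]]
Take the 2×2 submatrix of C formed by columns 1, 2: [[3, 2], [-1, 3]]. Its determinant is 3·3 - 2·(-1) = 9 - (-2) = 11 ≠ 0.
So rank(C) ≥ 2; since C has 2 rows, rank(C) = 2.
rank(C) = 2 = n, so the pair (A, B) is completely controllable.

2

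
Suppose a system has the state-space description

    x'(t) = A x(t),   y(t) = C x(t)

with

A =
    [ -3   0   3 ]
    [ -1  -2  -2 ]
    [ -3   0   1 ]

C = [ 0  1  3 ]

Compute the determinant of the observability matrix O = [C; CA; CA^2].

CA = [[-10, -2, 1]]
CA^2 = [[29, 4, -25]]
Observability matrix O = [C; CA; CA^2] = [[0, 1, 3], [-10, -2, 1], [29, 4, -25]]
Expanding along the first row, det(O) = 0·((-2)·(-25) - 1·4) - 1·((-10)·(-25) - 1·29) + 3·((-10)·4 - (-2)·29) = 0·46 - 1·221 + 3·18 = -167
Since det(O) ≠ 0, rank(O) = 3 and the system is completely observable.

-167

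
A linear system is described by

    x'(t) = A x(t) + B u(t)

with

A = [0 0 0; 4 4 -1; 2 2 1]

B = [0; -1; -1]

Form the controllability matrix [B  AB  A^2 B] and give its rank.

1

AB = [[0], [-3], [-3]]
A^2B = [[0], [-9], [-9]]
Controllability matrix C = [B  AB  A^2B] = [[0, 0, 0], [-1, -3, -9], [-1, -3, -9]]
Every column of C is a scalar multiple of column 1 = [0, -1, -1] (multipliers 1, 3, 9), so the columns span a one-dimensional space.
C ≠ 0, hence rank(C) = 1.
rank(C) = 1 < n = 3, so the pair (A, B) is not completely controllable.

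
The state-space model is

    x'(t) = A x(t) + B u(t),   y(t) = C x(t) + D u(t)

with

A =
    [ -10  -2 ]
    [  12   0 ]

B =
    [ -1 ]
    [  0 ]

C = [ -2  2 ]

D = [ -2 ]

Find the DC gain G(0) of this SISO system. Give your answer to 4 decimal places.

-3.0000

G(0) = C(-A)^{-1}B + D = -C A^{-1} B + D.
det A = 24, so A^{-1} = (1/24)·adj(A) = [[0, 1/12], [-1/2, -5/12]]
A^{-1} B = [0, 1/2]^T
C A^{-1} B = 1
G(0) = D - C A^{-1} B = -2 - (1) = -3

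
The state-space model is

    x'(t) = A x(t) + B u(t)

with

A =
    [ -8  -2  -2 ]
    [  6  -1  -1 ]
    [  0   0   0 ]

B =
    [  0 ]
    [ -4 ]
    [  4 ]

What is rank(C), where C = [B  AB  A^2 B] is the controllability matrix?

1

AB = [[0], [0], [0]]
A^2B = [[0], [0], [0]]
Controllability matrix C = [B  AB  A^2B] = [[0, 0, 0], [-4, 0, 0], [4, 0, 0]]
Every column of C is a scalar multiple of column 1 = [0, -4, 4] (multipliers 1, 0, 0), so the columns span a one-dimensional space.
C ≠ 0, hence rank(C) = 1.
rank(C) = 1 < n = 3, so the pair (A, B) is not completely controllable.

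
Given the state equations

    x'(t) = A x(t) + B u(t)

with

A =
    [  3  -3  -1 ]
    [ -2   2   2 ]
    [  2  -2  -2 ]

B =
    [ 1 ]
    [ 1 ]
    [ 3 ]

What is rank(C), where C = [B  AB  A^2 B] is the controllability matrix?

3

AB = [[-3], [6], [-6]]
A^2B = [[-21], [6], [-6]]
Controllability matrix C = [B  AB  A^2B] = [[1, -3, -21], [1, 6, 6], [3, -6, -6]]
det(C) = 1·(6·(-6) - 6·(-6)) - (-3)·(1·(-6) - 6·3) + (-21)·(1·(-6) - 6·3) = 1·0 - (-3)·(-24) + (-21)·(-24) = 432 ≠ 0, so rank(C) = 3.
rank(C) = 3 = n, so the pair (A, B) is completely controllable.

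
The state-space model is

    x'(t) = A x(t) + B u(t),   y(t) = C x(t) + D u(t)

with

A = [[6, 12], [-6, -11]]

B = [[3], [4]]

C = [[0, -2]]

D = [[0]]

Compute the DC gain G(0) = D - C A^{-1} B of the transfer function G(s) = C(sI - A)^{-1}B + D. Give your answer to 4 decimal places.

14.0000

G(0) = C(-A)^{-1}B + D = -C A^{-1} B + D.
det A = 6, so A^{-1} = (1/6)·adj(A) = [[-11/6, -2], [1, 1]]
A^{-1} B = [-27/2, 7]^T
C A^{-1} B = -14
G(0) = D - C A^{-1} B = 0 - (-14) = 14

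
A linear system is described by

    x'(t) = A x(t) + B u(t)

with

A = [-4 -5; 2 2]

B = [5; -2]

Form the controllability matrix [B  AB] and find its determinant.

10

AB = [[-10], [6]]
Controllability matrix C = [B  AB] = [[5, -10], [-2, 6]]
det(C) = 5·6 - (-10)·(-2) = 30 - 20 = 10
Since det(C) ≠ 0, rank(C) = 2 and the system is completely controllable.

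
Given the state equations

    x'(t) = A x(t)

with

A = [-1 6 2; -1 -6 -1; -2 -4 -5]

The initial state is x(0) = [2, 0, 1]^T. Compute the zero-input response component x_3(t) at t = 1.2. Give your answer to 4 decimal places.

det(sI - A) = s^3 - (tr A)s^2 + (M11 + M22 + M33)s - det A, where Mii is the 2×2 principal minor of A obtained by deleting row i and column i.
tr A = (-1) + (-6) + (-5) = -12; M11 = (-6)·(-5) - (-1)·(-4) = 30 - 4 = 26; M22 = (-1)·(-5) - 2·(-2) = 5 - (-4) = 9; M33 = (-1)·(-6) - 6·(-1) = 6 - (-6) = 12; sum of minors = 47.
det A = (-1)·((-6)·(-5) - (-1)·(-4)) - 6·((-1)·(-5) - (-1)·(-2)) + 2·((-1)·(-4) - (-6)·(-2)) = (-1)·26 - 6·3 + 2·(-8) = -60.
So p(s) = det(sI - A) = s^3 + 12s^2 + 47s + 60.
Rational-root test: any integer root divides 60. Testing small divisors, s = -3 works: p(-3) = -27 + 108 + (-141) + 60 = 0, so (s + 3) is a factor.
Dividing, p(s) = (s + 3)(s^2 + 9s + 20).
Factor s^2 + 9s + 20: two numbers with sum -9 and product 20 are -4 and -5, so s^2 + 9s + 20 = (s + 4)(s + 5).
Hence p(s) = (s + 3) (s + 4) (s + 5), with roots -5, -4, -3.
The eigenvalues -5, -4, -3 are distinct and real, so A is diagonalisable and x(t) = e^{At} x(0) = V diag(e^{λ_i t}) V^{-1} x(0), where the columns of V are the eigenvectors.
λ = -5: A - (-5)I = [[4, 6, 2], [-1, -1, -1], [-2, -4, 0]]. v must be orthogonal to every row; (row 1) × (row 2) = [-4, 2, 2], so take v_1 = [-2, 1, 1]^T.
λ = -4: A - (-4)I = [[3, 6, 2], [-1, -2, -1], [-2, -4, -1]]. v must be orthogonal to every row; (row 1) × (row 2) = [-2, 1, 0], so take v_2 = [2, -1, 0]^T.
λ = -3: A - (-3)I = [[2, 6, 2], [-1, -3, -1], [-2, -4, -2]]. v must be orthogonal to every row; (row 1) × (row 3) = [-4, 0, 4], so take v_3 = [1, 0, -1]^T.
V = [v_1 v_2 v_3] = [[-2, 2, 1], [1, -1, 0], [1, 0, -1]] has det V = 1, so V^{-1} = adj(V)/det V = [[1, 2, 1], [1, 1, 1], [1, 2, 0]].
Modal coordinates z(0) = V^{-1} x(0): 1·2 + 2·0 + 1·1 = 3; 1·2 + 1·0 + 1·1 = 3; 1·2 + 2·0 + 0·1 = 2; so z(0) = [3, 3, 2]^T.
x_3(t) = Σ_i (v_i)_3 · z_i(0) · e^{λ_i t} (row 3 of V times the modal terms).
x_3(1.2) = 1·3·e^{-5·1.2} + 0·3·e^{-4·1.2} + (-1)·2·e^{-3·1.2} = 3·0.002479 + 0·0.008230 + (-2)·0.027324 = -0.0472.

-0.0472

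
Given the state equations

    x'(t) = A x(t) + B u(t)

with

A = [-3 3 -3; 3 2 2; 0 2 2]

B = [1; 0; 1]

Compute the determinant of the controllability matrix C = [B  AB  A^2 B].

-33

AB = [[-6], [5], [2]]
A^2B = [[27], [-4], [14]]
Controllability matrix C = [B  AB  A^2B] = [[1, -6, 27], [0, 5, -4], [1, 2, 14]]
Expanding along the first row, det(C) = 1·(5·14 - (-4)·2) - (-6)·(0·14 - (-4)·1) + 27·(0·2 - 5·1) = 1·78 - (-6)·4 + 27·(-5) = -33
Since det(C) ≠ 0, rank(C) = 3 and the system is completely controllable.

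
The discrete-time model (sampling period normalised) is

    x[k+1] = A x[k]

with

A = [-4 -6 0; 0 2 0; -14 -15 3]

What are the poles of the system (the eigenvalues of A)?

-4, 2, 3

det(zI - A) = z^3 - (tr A)z^2 + (M11 + M22 + M33)z - det A, where Mii is the 2×2 principal minor of A obtained by deleting row i and column i.
tr A = (-4) + 2 + 3 = 1; M11 = 2·3 - 0·(-15) = 6 - 0 = 6; M22 = (-4)·3 - 0·(-14) = -12 - 0 = -12; M33 = (-4)·2 - (-6)·0 = -8 - 0 = -8; sum of minors = -14.
det A = (-4)·(2·3 - 0·(-15)) - (-6)·(0·3 - 0·(-14)) + 0·(0·(-15) - 2·(-14)) = (-4)·6 - (-6)·0 + 0·28 = -24.
So p(z) = det(zI - A) = z^3 - z^2 - 14z + 24.
Rational-root test: any integer root divides 24. Testing small divisors, z = 2 works: p(2) = 8 + (-4) + (-28) + 24 = 0, so (z - 2) is a factor.
Dividing, p(z) = (z - 2)(z^2 + z - 12).
Factor z^2 + z - 12: two numbers with sum -1 and product -12 are 3 and -4, so z^2 + z - 12 = (z - 3)(z + 4).
Hence p(z) = (z - 3) (z - 2) (z + 4), with roots -4, 2, 3.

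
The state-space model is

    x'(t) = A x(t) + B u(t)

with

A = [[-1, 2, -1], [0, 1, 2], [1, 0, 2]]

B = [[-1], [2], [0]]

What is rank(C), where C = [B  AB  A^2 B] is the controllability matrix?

3

AB = [[5], [2], [-1]]
A^2B = [[0], [0], [3]]
Controllability matrix C = [B  AB  A^2B] = [[-1, 5, 0], [2, 2, 0], [0, -1, 3]]
det(C) = (-1)·(2·3 - 0·(-1)) - 5·(2·3 - 0·0) + 0·(2·(-1) - 2·0) = (-1)·6 - 5·6 + 0·(-2) = -36 ≠ 0, so rank(C) = 3.
rank(C) = 3 = n, so the pair (A, B) is completely controllable.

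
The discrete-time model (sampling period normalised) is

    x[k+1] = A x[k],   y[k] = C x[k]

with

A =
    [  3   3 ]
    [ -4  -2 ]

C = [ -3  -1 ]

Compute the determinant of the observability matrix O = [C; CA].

16

CA = [[-5, -7]]
Observability matrix O = [C; CA] = [[-3, -1], [-5, -7]]
det(O) = (-3)·(-7) - (-1)·(-5) = 21 - 5 = 16
Since det(O) ≠ 0, rank(O) = 2 and the system is completely observable.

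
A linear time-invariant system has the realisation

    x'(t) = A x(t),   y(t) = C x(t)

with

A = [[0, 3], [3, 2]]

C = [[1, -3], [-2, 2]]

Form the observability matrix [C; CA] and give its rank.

2

CA = [[-9, -3], [6, -2]]
Observability matrix O = [C; CA] = [[1, -3], [-2, 2], [-9, -3], [6, -2]]
Take the 2×2 submatrix of O formed by rows 1, 2: [[1, -3], [-2, 2]]. Its determinant is 1·2 - (-3)·(-2) = 2 - 6 = -4 ≠ 0.
So rank(O) ≥ 2; since O has 2 columns, rank(O) = 2.
rank(O) = 2 = n, so the pair (A, C) is completely observable.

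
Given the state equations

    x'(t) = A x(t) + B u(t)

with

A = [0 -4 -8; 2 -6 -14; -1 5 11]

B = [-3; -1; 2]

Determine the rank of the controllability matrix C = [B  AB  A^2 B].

2

AB = [[-12], [-28], [20]]
A^2B = [[-48], [-136], [92]]
Controllability matrix C = [B  AB  A^2B] = [[-3, -12, -48], [-1, -28, -136], [2, 20, 92]]
The rows r1, r2, r3 of C are linearly dependent: r1 + r2 + 2·r3 = 0 (check each entry), so rank(C) ≤ 2.
The 2×2 minor from rows 1, 2, columns 1, 2 is (-3)·(-28) - (-12)·(-1) = 84 - 12 = 72 ≠ 0, so rank(C) = 2.
rank(C) = 2 < n = 3, so the pair (A, B) is not completely controllable.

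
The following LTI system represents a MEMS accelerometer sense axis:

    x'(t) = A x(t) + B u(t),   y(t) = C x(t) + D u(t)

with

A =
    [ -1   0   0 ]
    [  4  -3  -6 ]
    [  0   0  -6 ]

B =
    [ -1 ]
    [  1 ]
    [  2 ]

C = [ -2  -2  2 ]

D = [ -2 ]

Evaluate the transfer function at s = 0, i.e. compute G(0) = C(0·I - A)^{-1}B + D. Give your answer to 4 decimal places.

4.0000

G(0) = C(-A)^{-1}B + D = -C A^{-1} B + D.
det A = -18, so A^{-1} = (1/-18)·adj(A) = [[-1, 0, 0], [-4/3, -1/3, 1/3], [0, 0, -1/6]]
A^{-1} B = [1, 5/3, -1/3]^T
C A^{-1} B = -6
G(0) = D - C A^{-1} B = -2 - (-6) = 4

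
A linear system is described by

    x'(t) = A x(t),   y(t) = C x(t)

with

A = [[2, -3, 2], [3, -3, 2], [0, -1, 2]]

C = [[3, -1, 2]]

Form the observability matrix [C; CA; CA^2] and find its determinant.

CA = [[3, -8, 8]]
CA^2 = [[-18, 7, 6]]
Observability matrix O = [C; CA; CA^2] = [[3, -1, 2], [3, -8, 8], [-18, 7, 6]]
Expanding along the first row, det(O) = 3·((-8)·6 - 8·7) - (-1)·(3·6 - 8·(-18)) + 2·(3·7 - (-8)·(-18)) = 3·(-104) - (-1)·162 + 2·(-123) = -396
Since det(O) ≠ 0, rank(O) = 3 and the system is completely observable.

-396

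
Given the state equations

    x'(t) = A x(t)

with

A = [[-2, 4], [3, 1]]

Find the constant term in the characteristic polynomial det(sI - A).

For a 2×2 matrix, det(sI - A) = s^2 - (tr A)s + det A.
tr A = -1, det A = -14.
So p(s) = s^2 + s - 14.
The constant term is -14.

-14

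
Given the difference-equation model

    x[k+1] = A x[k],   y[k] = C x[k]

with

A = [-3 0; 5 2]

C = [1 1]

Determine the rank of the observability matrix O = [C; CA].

1

CA = [[2, 2]]
Observability matrix O = [C; CA] = [[1, 1], [2, 2]]
Every row of O is a scalar multiple of row 1 = [1, 1] (multipliers 1, 2), so the rows span a one-dimensional space.
O ≠ 0, hence rank(O) = 1.
rank(O) = 1 < n = 2, so the pair (A, C) is not completely observable.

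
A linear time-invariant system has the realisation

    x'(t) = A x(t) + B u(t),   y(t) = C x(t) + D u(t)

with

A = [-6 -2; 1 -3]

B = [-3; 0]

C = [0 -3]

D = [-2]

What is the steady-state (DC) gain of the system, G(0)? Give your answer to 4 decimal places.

-1.5500

G(0) = C(-A)^{-1}B + D = -C A^{-1} B + D.
det A = 20, so A^{-1} = (1/20)·adj(A) = [[-3/20, 1/10], [-1/20, -3/10]]
A^{-1} B = [9/20, 3/20]^T
C A^{-1} B = -9/20
G(0) = D - C A^{-1} B = -2 - (-9/20) = -31/20 ≈ -1.5500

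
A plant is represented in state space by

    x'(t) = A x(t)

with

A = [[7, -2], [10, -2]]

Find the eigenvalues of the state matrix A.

det(sI - A) = s^2 - (tr A)s + det A, with tr A = 7 + (-2) = 5 and det A = 7·(-2) - (-2)·10 = -14 - (-20) = 6.
So p(s) = det(sI - A) = s^2 - 5s + 6.
Factor s^2 - 5s + 6: two numbers with sum 5 and product 6 are 3 and 2, so s^2 - 5s + 6 = (s - 3)(s - 2).
Hence p(s) = (s - 3) (s - 2), with roots 2, 3.
At least one eigenvalue has non-negative real part, so the system is not asymptotically stable.

2, 3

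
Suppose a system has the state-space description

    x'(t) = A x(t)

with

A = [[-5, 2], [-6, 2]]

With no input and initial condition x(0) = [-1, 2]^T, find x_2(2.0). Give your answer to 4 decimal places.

1.6749

det(sI - A) = s^2 - (tr A)s + det A, with tr A = (-5) + 2 = -3 and det A = (-5)·2 - 2·(-6) = -10 - (-12) = 2.
So p(s) = det(sI - A) = s^2 + 3s + 2.
Factor s^2 + 3s + 2: two numbers with sum -3 and product 2 are -1 and -2, so s^2 + 3s + 2 = (s + 1)(s + 2).
Hence p(s) = (s + 1) (s + 2), with roots -2, -1.
The eigenvalues -2, -1 are distinct and real, so A is diagonalisable and x(t) = e^{At} x(0) = V diag(e^{λ_i t}) V^{-1} x(0), where the columns of V are the eigenvectors.
λ = -2: A - (-2)I = [[-3, 2], [-6, 4]]. Row 1 gives (-3)·v1 + 2·v2 = 0, so take v_1 = [-2, -3]^T.
λ = -1: A - (-1)I = [[-4, 2], [-6, 3]]. Row 1 gives (-4)·v1 + 2·v2 = 0, so take v_2 = [-1, -2]^T.
V = [v_1 v_2] = [[-2, -1], [-3, -2]] has det V = 1, so V^{-1} = adj(V)/det V = [[-2, 1], [3, -2]].
Modal coordinates z(0) = V^{-1} x(0): (-2)·(-1) + 1·2 = 4; 3·(-1) + (-2)·2 = -7; so z(0) = [4, -7]^T.
x_2(t) = Σ_i (v_i)_2 · z_i(0) · e^{λ_i t} (row 2 of V times the modal terms).
x_2(2.0) = (-3)·4·e^{-2·2.0} + (-2)·(-7)·e^{-1·2.0} = (-12)·0.018316 + 14·0.135335 = 1.6749.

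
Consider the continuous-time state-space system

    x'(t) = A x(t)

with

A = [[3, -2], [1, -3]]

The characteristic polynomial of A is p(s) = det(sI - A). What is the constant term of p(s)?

-7

For a 2×2 matrix, det(sI - A) = s^2 - (tr A)s + det A.
tr A = 0, det A = -7.
So p(s) = s^2 - 7.
The constant term is -7.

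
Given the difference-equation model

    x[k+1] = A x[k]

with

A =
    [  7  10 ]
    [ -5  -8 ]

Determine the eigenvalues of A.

-3, 2

det(zI - A) = z^2 - (tr A)z + det A, with tr A = 7 + (-8) = -1 and det A = 7·(-8) - 10·(-5) = -56 - (-50) = -6.
So p(z) = det(zI - A) = z^2 + z - 6.
Factor z^2 + z - 6: two numbers with sum -1 and product -6 are 2 and -3, so z^2 + z - 6 = (z - 2)(z + 3).
Hence p(z) = (z - 2) (z + 3), with roots -3, 2.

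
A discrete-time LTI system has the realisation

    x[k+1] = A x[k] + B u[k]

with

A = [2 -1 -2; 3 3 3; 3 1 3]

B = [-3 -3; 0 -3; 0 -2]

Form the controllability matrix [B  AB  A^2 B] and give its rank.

AB = [[-6, 1], [-9, -24], [-9, -18]]
A^2B = [[15, 62], [-72, -123], [-54, -75]]
Controllability matrix C = [B  AB  A^2B] = [[-3, -3, -6, 1, 15, 62], [0, -3, -9, -24, -72, -123], [0, -2, -9, -18, -54, -75]]
Take the 3×3 submatrix of C formed by columns 1, 2, 3: [[-3, -3, -6], [0, -3, -9], [0, -2, -9]]. Its determinant is (-3)·((-3)·(-9) - (-9)·(-2)) - (-3)·(0·(-9) - (-9)·0) + (-6)·(0·(-2) - (-3)·0) = (-3)·9 - (-3)·0 + (-6)·0 = -27 ≠ 0.
So rank(C) ≥ 3; since C has 3 rows, rank(C) = 3.
rank(C) = 3 = n, so the pair (A, B) is completely controllable.

3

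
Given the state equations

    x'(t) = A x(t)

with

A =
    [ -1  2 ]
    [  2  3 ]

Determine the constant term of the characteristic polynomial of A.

For a 2×2 matrix, det(sI - A) = s^2 - (tr A)s + det A.
tr A = 2, det A = -7.
So p(s) = s^2 - 2s - 7.
The constant term is -7.

-7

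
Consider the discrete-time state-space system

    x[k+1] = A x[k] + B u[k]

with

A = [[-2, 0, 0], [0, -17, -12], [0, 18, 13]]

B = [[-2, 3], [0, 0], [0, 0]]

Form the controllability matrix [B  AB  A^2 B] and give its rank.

AB = [[4, -6], [0, 0], [0, 0]]
A^2B = [[-8, 12], [0, 0], [0, 0]]
Controllability matrix C = [B  AB  A^2B] = [[-2, 3, 4, -6, -8, 12], [0, 0, 0, 0, 0, 0], [0, 0, 0, 0, 0, 0]]
Every column of C is a scalar multiple of column 1 = [-2, 0, 0] (multipliers 1, -3/2, -2, 3, 4, -6), so the columns span a one-dimensional space.
C ≠ 0, hence rank(C) = 1.
rank(C) = 1 < n = 3, so the pair (A, B) is not completely controllable.

1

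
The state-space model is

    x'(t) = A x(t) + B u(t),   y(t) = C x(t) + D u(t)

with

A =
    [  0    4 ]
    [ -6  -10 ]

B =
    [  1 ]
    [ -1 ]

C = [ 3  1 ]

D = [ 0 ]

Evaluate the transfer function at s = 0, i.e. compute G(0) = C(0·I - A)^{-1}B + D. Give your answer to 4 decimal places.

0.5000

G(0) = C(-A)^{-1}B + D = -C A^{-1} B + D.
det A = 24, so A^{-1} = (1/24)·adj(A) = [[-5/12, -1/6], [1/4, 0]]
A^{-1} B = [-1/4, 1/4]^T
C A^{-1} B = -1/2
G(0) = D - C A^{-1} B = 0 - (-1/2) = 1/2 ≈ 0.5000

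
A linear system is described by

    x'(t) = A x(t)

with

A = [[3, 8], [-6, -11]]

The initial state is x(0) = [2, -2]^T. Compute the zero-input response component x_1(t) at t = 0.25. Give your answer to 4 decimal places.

0.5730

det(sI - A) = s^2 - (tr A)s + det A, with tr A = 3 + (-11) = -8 and det A = 3·(-11) - 8·(-6) = -33 - (-48) = 15.
So p(s) = det(sI - A) = s^2 + 8s + 15.
Factor s^2 + 8s + 15: two numbers with sum -8 and product 15 are -3 and -5, so s^2 + 8s + 15 = (s + 3)(s + 5).
Hence p(s) = (s + 3) (s + 5), with roots -5, -3.
The eigenvalues -5, -3 are distinct and real, so A is diagonalisable and x(t) = e^{At} x(0) = V diag(e^{λ_i t}) V^{-1} x(0), where the columns of V are the eigenvectors.
λ = -5: A - (-5)I = [[8, 8], [-6, -6]]. Row 1 gives 8·v1 + 8·v2 = 0, so take v_1 = [1, -1]^T.
λ = -3: A - (-3)I = [[6, 8], [-6, -8]]. Row 1 gives 6·v1 + 8·v2 = 0, so take v_2 = [4, -3]^T.
V = [v_1 v_2] = [[1, 4], [-1, -3]] has det V = 1, so V^{-1} = adj(V)/det V = [[-3, -4], [1, 1]].
Modal coordinates z(0) = V^{-1} x(0): (-3)·2 + (-4)·(-2) = 2; 1·2 + 1·(-2) = 0; so z(0) = [2, 0]^T.
x_1(t) = Σ_i (v_i)_1 · z_i(0) · e^{λ_i t} (row 1 of V times the modal terms).
x_1(0.25) = 1·2·e^{-5·0.25} + 4·0·e^{-3·0.25} = 2·0.286505 + 0·0.472367 = 0.5730.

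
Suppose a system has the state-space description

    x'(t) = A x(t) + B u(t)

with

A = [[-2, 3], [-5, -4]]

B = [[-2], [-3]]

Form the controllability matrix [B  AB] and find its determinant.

-59

AB = [[-5], [22]]
Controllability matrix C = [B  AB] = [[-2, -5], [-3, 22]]
det(C) = (-2)·22 - (-5)·(-3) = -44 - 15 = -59
Since det(C) ≠ 0, rank(C) = 2 and the system is completely controllable.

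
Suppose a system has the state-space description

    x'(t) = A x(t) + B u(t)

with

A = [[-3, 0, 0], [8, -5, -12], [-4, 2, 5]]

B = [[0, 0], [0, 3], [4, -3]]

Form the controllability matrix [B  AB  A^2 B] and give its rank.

2

AB = [[0, 0], [-48, 21], [20, -9]]
A^2B = [[0, 0], [0, 3], [4, -3]]
Controllability matrix C = [B  AB  A^2B] = [[0, 0, 0, 0, 0, 0], [0, 3, -48, 21, 0, 3], [4, -3, 20, -9, 4, -3]]
Row 1 of C is identically zero, so rank(C) ≤ 2.
The 2×2 minor from rows 2, 3, columns 1, 2 is 0·(-3) - 3·4 = 0 - 12 = -12 ≠ 0, so rank(C) = 2.
rank(C) = 2 < n = 3, so the pair (A, B) is not completely controllable.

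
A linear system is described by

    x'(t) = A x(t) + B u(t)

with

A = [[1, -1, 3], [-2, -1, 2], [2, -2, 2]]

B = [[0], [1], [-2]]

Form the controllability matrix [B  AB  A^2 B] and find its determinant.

AB = [[-7], [-5], [-6]]
A^2B = [[-20], [7], [-16]]
Controllability matrix C = [B  AB  A^2B] = [[0, -7, -20], [1, -5, 7], [-2, -6, -16]]
Expanding along the first row, det(C) = 0·((-5)·(-16) - 7·(-6)) - (-7)·(1·(-16) - 7·(-2)) + (-20)·(1·(-6) - (-5)·(-2)) = 0·122 - (-7)·(-2) + (-20)·(-16) = 306
Since det(C) ≠ 0, rank(C) = 3 and the system is completely controllable.

306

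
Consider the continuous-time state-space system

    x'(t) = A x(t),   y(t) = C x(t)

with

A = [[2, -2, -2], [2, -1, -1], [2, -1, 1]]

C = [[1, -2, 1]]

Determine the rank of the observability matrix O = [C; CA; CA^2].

3

CA = [[0, -1, 1]]
CA^2 = [[0, 0, 2]]
Observability matrix O = [C; CA; CA^2] = [[1, -2, 1], [0, -1, 1], [0, 0, 2]]
det(O) = 1·((-1)·2 - 1·0) - (-2)·(0·2 - 1·0) + 1·(0·0 - (-1)·0) = 1·(-2) - (-2)·0 + 1·0 = -2 ≠ 0, so rank(O) = 3.
rank(O) = 3 = n, so the pair (A, C) is completely observable.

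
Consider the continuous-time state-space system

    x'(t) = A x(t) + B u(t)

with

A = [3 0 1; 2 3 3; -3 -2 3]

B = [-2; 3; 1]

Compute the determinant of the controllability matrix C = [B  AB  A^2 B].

3

AB = [[-5], [8], [3]]
A^2B = [[-12], [23], [8]]
Controllability matrix C = [B  AB  A^2B] = [[-2, -5, -12], [3, 8, 23], [1, 3, 8]]
Expanding along the first row, det(C) = (-2)·(8·8 - 23·3) - (-5)·(3·8 - 23·1) + (-12)·(3·3 - 8·1) = (-2)·(-5) - (-5)·1 + (-12)·1 = 3
Since det(C) ≠ 0, rank(C) = 3 and the system is completely controllable.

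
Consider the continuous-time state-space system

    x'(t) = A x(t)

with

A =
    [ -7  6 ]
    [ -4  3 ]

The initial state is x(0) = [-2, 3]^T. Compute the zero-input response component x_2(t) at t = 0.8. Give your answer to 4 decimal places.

4.9341

det(sI - A) = s^2 - (tr A)s + det A, with tr A = (-7) + 3 = -4 and det A = (-7)·3 - 6·(-4) = -21 - (-24) = 3.
So p(s) = det(sI - A) = s^2 + 4s + 3.
Factor s^2 + 4s + 3: two numbers with sum -4 and product 3 are -1 and -3, so s^2 + 4s + 3 = (s + 1)(s + 3).
Hence p(s) = (s + 1) (s + 3), with roots -3, -1.
The eigenvalues -3, -1 are distinct and real, so A is diagonalisable and x(t) = e^{At} x(0) = V diag(e^{λ_i t}) V^{-1} x(0), where the columns of V are the eigenvectors.
λ = -3: A - (-3)I = [[-4, 6], [-4, 6]]. Row 1 gives (-4)·v1 + 6·v2 = 0, so take v_1 = [3, 2]^T.
λ = -1: A - (-1)I = [[-6, 6], [-4, 4]]. Row 1 gives (-6)·v1 + 6·v2 = 0, so take v_2 = [1, 1]^T.
V = [v_1 v_2] = [[3, 1], [2, 1]] has det V = 1, so V^{-1} = adj(V)/det V = [[1, -1], [-2, 3]].
Modal coordinates z(0) = V^{-1} x(0): 1·(-2) + (-1)·3 = -5; (-2)·(-2) + 3·3 = 13; so z(0) = [-5, 13]^T.
x_2(t) = Σ_i (v_i)_2 · z_i(0) · e^{λ_i t} (row 2 of V times the modal terms).
x_2(0.8) = 2·(-5)·e^{-3·0.8} + 1·13·e^{-1·0.8} = (-10)·0.090718 + 13·0.449329 = 4.9341.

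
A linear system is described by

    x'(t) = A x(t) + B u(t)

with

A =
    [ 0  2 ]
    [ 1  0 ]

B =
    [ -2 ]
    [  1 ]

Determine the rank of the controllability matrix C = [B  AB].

AB = [[2], [-2]]
Controllability matrix C = [B  AB] = [[-2, 2], [1, -2]]
det(C) = (-2)·(-2) - 2·1 = 4 - 2 = 2 ≠ 0, so rank(C) = 2.
rank(C) = 2 = n, so the pair (A, B) is completely controllable.

2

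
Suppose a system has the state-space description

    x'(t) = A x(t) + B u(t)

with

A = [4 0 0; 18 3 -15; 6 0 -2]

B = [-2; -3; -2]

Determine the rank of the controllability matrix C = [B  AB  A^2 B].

AB = [[-8], [-15], [-8]]
A^2B = [[-32], [-69], [-32]]
Controllability matrix C = [B  AB  A^2B] = [[-2, -8, -32], [-3, -15, -69], [-2, -8, -32]]
The rows r1, r2, r3 of C are linearly dependent: -r1 + r3 = 0 (check each entry), so rank(C) ≤ 2.
The 2×2 minor from rows 1, 2, columns 1, 2 is (-2)·(-15) - (-8)·(-3) = 30 - 24 = 6 ≠ 0, so rank(C) = 2.
rank(C) = 2 < n = 3, so the pair (A, B) is not completely controllable.

2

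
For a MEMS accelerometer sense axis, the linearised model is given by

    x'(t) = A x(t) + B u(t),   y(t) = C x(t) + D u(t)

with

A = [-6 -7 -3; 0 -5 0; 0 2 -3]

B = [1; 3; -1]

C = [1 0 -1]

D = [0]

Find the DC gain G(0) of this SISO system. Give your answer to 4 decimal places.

G(0) = C(-A)^{-1}B + D = -C A^{-1} B + D.
det A = -90, so A^{-1} = (1/-90)·adj(A) = [[-1/6, 3/10, 1/6], [0, -1/5, 0], [0, -2/15, -1/3]]
A^{-1} B = [17/30, -3/5, -1/15]^T
C A^{-1} B = 19/30
G(0) = D - C A^{-1} B = 0 - (19/30) = -19/30 ≈ -0.6333

-0.6333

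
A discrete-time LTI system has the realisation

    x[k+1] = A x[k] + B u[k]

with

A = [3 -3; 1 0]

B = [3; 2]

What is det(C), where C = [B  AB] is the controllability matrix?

AB = [[3], [3]]
Controllability matrix C = [B  AB] = [[3, 3], [2, 3]]
det(C) = 3·3 - 3·2 = 9 - 6 = 3
Since det(C) ≠ 0, rank(C) = 2 and the system is completely controllable.

3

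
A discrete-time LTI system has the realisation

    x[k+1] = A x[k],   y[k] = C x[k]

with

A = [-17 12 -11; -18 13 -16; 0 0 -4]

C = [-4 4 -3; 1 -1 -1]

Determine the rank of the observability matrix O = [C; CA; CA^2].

2

CA = [[-4, 4, -8], [1, -1, 9]]
CA^2 = [[-4, 4, 12], [1, -1, -31]]
Observability matrix O = [C; CA; CA^2] = [[-4, 4, -3], [1, -1, -1], [-4, 4, -8], [1, -1, 9], [-4, 4, 12], [1, -1, -31]]
The columns c1, c2, c3 of O are linearly dependent: c1 + c2 = 0 (check each entry), so rank(O) ≤ 2.
The 2×2 minor from rows 1, 2, columns 1, 3 is (-4)·(-1) - (-3)·1 = 4 - (-3) = 7 ≠ 0, so rank(O) = 2.
rank(O) = 2 < n = 3, so the pair (A, C) is not completely observable.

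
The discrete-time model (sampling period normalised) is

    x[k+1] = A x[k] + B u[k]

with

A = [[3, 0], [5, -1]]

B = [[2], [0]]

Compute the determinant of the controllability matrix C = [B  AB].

AB = [[6], [10]]
Controllability matrix C = [B  AB] = [[2, 6], [0, 10]]
det(C) = 2·10 - 6·0 = 20 - 0 = 20
Since det(C) ≠ 0, rank(C) = 2 and the system is completely controllable.

20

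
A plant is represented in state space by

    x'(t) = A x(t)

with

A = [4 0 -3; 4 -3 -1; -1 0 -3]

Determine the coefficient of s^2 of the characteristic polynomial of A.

2

Expand det(sI - A) for the 3×3 matrix.
p(s) = s^3 + 2s^2 - 18s - 45.
(Check: constant term = det(-A) = (-1)^3 det A = -45; coefficient of s^2 = -tr A = 2.)
The coefficient of s^2 is 2.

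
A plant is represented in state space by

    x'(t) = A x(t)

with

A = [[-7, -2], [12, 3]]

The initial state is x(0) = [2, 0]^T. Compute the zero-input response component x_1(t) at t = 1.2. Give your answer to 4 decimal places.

det(sI - A) = s^2 - (tr A)s + det A, with tr A = (-7) + 3 = -4 and det A = (-7)·3 - (-2)·12 = -21 - (-24) = 3.
So p(s) = det(sI - A) = s^2 + 4s + 3.
Factor s^2 + 4s + 3: two numbers with sum -4 and product 3 are -1 and -3, so s^2 + 4s + 3 = (s + 1)(s + 3).
Hence p(s) = (s + 1) (s + 3), with roots -3, -1.
The eigenvalues -3, -1 are distinct and real, so A is diagonalisable and x(t) = e^{At} x(0) = V diag(e^{λ_i t}) V^{-1} x(0), where the columns of V are the eigenvectors.
λ = -3: A - (-3)I = [[-4, -2], [12, 6]]. Row 1 gives (-4)·v1 + (-2)·v2 = 0, so take v_1 = [-1, 2]^T.
λ = -1: A - (-1)I = [[-6, -2], [12, 4]]. Row 1 gives (-6)·v1 + (-2)·v2 = 0, so take v_2 = [1, -3]^T.
V = [v_1 v_2] = [[-1, 1], [2, -3]] has det V = 1, so V^{-1} = adj(V)/det V = [[-3, -1], [-2, -1]].
Modal coordinates z(0) = V^{-1} x(0): (-3)·2 + (-1)·0 = -6; (-2)·2 + (-1)·0 = -4; so z(0) = [-6, -4]^T.
x_1(t) = Σ_i (v_i)_1 · z_i(0) · e^{λ_i t} (row 1 of V times the modal terms).
x_1(1.2) = (-1)·(-6)·e^{-3·1.2} + 1·(-4)·e^{-1·1.2} = 6·0.027324 + (-4)·0.301194 = -1.0408.

-1.0408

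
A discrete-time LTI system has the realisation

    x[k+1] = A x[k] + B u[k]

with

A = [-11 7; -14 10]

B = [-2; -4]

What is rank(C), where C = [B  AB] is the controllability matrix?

AB = [[-6], [-12]]
Controllability matrix C = [B  AB] = [[-2, -6], [-4, -12]]
Every column of C is a scalar multiple of column 1 = [-2, -4] (multipliers 1, 3), so the columns span a one-dimensional space.
C ≠ 0, hence rank(C) = 1.
rank(C) = 1 < n = 2, so the pair (A, B) is not completely controllable.

1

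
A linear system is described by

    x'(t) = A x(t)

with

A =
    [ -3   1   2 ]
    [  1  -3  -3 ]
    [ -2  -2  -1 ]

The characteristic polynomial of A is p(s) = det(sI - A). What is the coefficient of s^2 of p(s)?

7

Expand det(sI - A) for the 3×3 matrix.
p(s) = s^3 + 7s^2 + 12s.
(Check: constant term = det(-A) = (-1)^3 det A = 0; coefficient of s^2 = -tr A = 7.)
The coefficient of s^2 is 7.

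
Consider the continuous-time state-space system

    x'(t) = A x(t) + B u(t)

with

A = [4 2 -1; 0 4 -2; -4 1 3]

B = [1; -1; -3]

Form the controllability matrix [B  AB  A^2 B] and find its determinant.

304

AB = [[5], [2], [-14]]
A^2B = [[38], [36], [-60]]
Controllability matrix C = [B  AB  A^2B] = [[1, 5, 38], [-1, 2, 36], [-3, -14, -60]]
Expanding along the first row, det(C) = 1·(2·(-60) - 36·(-14)) - 5·((-1)·(-60) - 36·(-3)) + 38·((-1)·(-14) - 2·(-3)) = 1·384 - 5·168 + 38·20 = 304
Since det(C) ≠ 0, rank(C) = 3 and the system is completely controllable.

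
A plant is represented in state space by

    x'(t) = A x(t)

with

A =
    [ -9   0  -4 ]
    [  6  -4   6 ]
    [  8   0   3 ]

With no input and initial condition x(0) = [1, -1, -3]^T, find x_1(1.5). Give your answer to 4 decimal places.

0.4457

det(sI - A) = s^3 - (tr A)s^2 + (M11 + M22 + M33)s - det A, where Mii is the 2×2 principal minor of A obtained by deleting row i and column i.
tr A = (-9) + (-4) + 3 = -10; M11 = (-4)·3 - 6·0 = -12 - 0 = -12; M22 = (-9)·3 - (-4)·8 = -27 - (-32) = 5; M33 = (-9)·(-4) - 0·6 = 36 - 0 = 36; sum of minors = 29.
det A = (-9)·((-4)·3 - 6·0) - 0·(6·3 - 6·8) + (-4)·(6·0 - (-4)·8) = (-9)·(-12) - 0·(-30) + (-4)·32 = -20.
So p(s) = det(sI - A) = s^3 + 10s^2 + 29s + 20.
Rational-root test: any integer root divides 20. Testing small divisors, s = -1 works: p(-1) = -1 + 10 + (-29) + 20 = 0, so (s + 1) is a factor.
Dividing, p(s) = (s + 1)(s^2 + 9s + 20).
Factor s^2 + 9s + 20: two numbers with sum -9 and product 20 are -4 and -5, so s^2 + 9s + 20 = (s + 4)(s + 5).
Hence p(s) = (s + 1) (s + 4) (s + 5), with roots -5, -4, -1.
The eigenvalues -5, -4, -1 are distinct and real, so A is diagonalisable and x(t) = e^{At} x(0) = V diag(e^{λ_i t}) V^{-1} x(0), where the columns of V are the eigenvectors.
λ = -5: A - (-5)I = [[-4, 0, -4], [6, 1, 6], [8, 0, 8]]. v must be orthogonal to every row; (row 1) × (row 2) = [4, 0, -4], so take v_1 = [1, 0, -1]^T.
λ = -4: A - (-4)I = [[-5, 0, -4], [6, 0, 6], [8, 0, 7]]. v must be orthogonal to every row; (row 1) × (row 2) = [0, 6, 0], so take v_2 = [0, 1, 0]^T.
λ = -1: A - (-1)I = [[-8, 0, -4], [6, -3, 6], [8, 0, 4]]. v must be orthogonal to every row; (row 1) × (row 2) = [-12, 24, 24], so take v_3 = [1, -2, -2]^T.
V = [v_1 v_2 v_3] = [[1, 0, 1], [0, 1, -2], [-1, 0, -2]] has det V = -1, so V^{-1} = adj(V)/det V = [[2, 0, 1], [-2, 1, -2], [-1, 0, -1]].
Modal coordinates z(0) = V^{-1} x(0): 2·1 + 0·(-1) + 1·(-3) = -1; (-2)·1 + 1·(-1) + (-2)·(-3) = 3; (-1)·1 + 0·(-1) + (-1)·(-3) = 2; so z(0) = [-1, 3, 2]^T.
x_1(t) = Σ_i (v_i)_1 · z_i(0) · e^{λ_i t} (row 1 of V times the modal terms).
x_1(1.5) = 1·(-1)·e^{-5·1.5} + 0·3·e^{-4·1.5} + 1·2·e^{-1·1.5} = (-1)·0.000553 + 0·0.002479 + 2·0.223130 = 0.4457.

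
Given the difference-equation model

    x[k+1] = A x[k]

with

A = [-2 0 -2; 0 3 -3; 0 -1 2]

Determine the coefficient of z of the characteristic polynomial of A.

-7

Expand det(zI - A) for the 3×3 matrix.
p(z) = z^3 - 3z^2 - 7z + 6.
(Check: constant term = det(-A) = (-1)^3 det A = 6; coefficient of z^2 = -tr A = -3.)
The coefficient of z is -7.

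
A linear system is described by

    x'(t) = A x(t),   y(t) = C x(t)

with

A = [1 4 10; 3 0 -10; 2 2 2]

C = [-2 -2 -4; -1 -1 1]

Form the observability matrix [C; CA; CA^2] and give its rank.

2

CA = [[-16, -16, -8], [-2, -2, 2]]
CA^2 = [[-80, -80, -16], [-4, -4, 4]]
Observability matrix O = [C; CA; CA^2] = [[-2, -2, -4], [-1, -1, 1], [-16, -16, -8], [-2, -2, 2], [-80, -80, -16], [-4, -4, 4]]
The columns c1, c2, c3 of O are linearly dependent: -c1 + c2 = 0 (check each entry), so rank(O) ≤ 2.
The 2×2 minor from rows 1, 2, columns 1, 3 is (-2)·1 - (-4)·(-1) = -2 - 4 = -6 ≠ 0, so rank(O) = 2.
rank(O) = 2 < n = 3, so the pair (A, C) is not completely observable.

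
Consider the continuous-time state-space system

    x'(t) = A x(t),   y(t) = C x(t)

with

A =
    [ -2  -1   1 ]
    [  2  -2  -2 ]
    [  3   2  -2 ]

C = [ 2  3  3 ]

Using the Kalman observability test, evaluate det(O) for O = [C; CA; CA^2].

-1382

CA = [[11, -2, -10]]
CA^2 = [[-56, -27, 35]]
Observability matrix O = [C; CA; CA^2] = [[2, 3, 3], [11, -2, -10], [-56, -27, 35]]
Expanding along the first row, det(O) = 2·((-2)·35 - (-10)·(-27)) - 3·(11·35 - (-10)·(-56)) + 3·(11·(-27) - (-2)·(-56)) = 2·(-340) - 3·(-175) + 3·(-409) = -1382
Since det(O) ≠ 0, rank(O) = 3 and the system is completely observable.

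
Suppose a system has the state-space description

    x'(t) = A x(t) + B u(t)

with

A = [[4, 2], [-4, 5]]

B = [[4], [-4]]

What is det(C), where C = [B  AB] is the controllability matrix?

AB = [[8], [-36]]
Controllability matrix C = [B  AB] = [[4, 8], [-4, -36]]
det(C) = 4·(-36) - 8·(-4) = -144 - (-32) = -112
Since det(C) ≠ 0, rank(C) = 2 and the system is completely controllable.

-112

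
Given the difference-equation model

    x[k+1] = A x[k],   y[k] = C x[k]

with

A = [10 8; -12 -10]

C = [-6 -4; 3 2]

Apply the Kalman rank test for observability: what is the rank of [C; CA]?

1

CA = [[-12, -8], [6, 4]]
Observability matrix O = [C; CA] = [[-6, -4], [3, 2], [-12, -8], [6, 4]]
Every row of O is a scalar multiple of row 1 = [-6, -4] (multipliers 1, -1/2, 2, -1), so the rows span a one-dimensional space.
O ≠ 0, hence rank(O) = 1.
rank(O) = 1 < n = 2, so the pair (A, C) is not completely observable.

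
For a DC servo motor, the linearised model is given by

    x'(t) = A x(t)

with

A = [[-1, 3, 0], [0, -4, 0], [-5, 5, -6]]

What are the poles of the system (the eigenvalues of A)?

det(sI - A) = s^3 - (tr A)s^2 + (M11 + M22 + M33)s - det A, where Mii is the 2×2 principal minor of A obtained by deleting row i and column i.
tr A = (-1) + (-4) + (-6) = -11; M11 = (-4)·(-6) - 0·5 = 24 - 0 = 24; M22 = (-1)·(-6) - 0·(-5) = 6 - 0 = 6; M33 = (-1)·(-4) - 3·0 = 4 - 0 = 4; sum of minors = 34.
det A = (-1)·((-4)·(-6) - 0·5) - 3·(0·(-6) - 0·(-5)) + 0·(0·5 - (-4)·(-5)) = (-1)·24 - 3·0 + 0·(-20) = -24.
So p(s) = det(sI - A) = s^3 + 11s^2 + 34s + 24.
Rational-root test: any integer root divides 24. Testing small divisors, s = -1 works: p(-1) = -1 + 11 + (-34) + 24 = 0, so (s + 1) is a factor.
Dividing, p(s) = (s + 1)(s^2 + 10s + 24).
Factor s^2 + 10s + 24: two numbers with sum -10 and product 24 are -4 and -6, so s^2 + 10s + 24 = (s + 4)(s + 6).
Hence p(s) = (s + 1) (s + 4) (s + 6), with roots -6, -4, -1.
All eigenvalues have negative real part, so the system is asymptotically stable.

-6, -4, -1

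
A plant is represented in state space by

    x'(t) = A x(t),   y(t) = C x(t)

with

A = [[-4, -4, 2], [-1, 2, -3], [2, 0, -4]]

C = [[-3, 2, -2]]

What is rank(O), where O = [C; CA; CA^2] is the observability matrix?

CA = [[6, 16, -4]]
CA^2 = [[-48, 8, -20]]
Observability matrix O = [C; CA; CA^2] = [[-3, 2, -2], [6, 16, -4], [-48, 8, -20]]
det(O) = (-3)·(16·(-20) - (-4)·8) - 2·(6·(-20) - (-4)·(-48)) + (-2)·(6·8 - 16·(-48)) = (-3)·(-288) - 2·(-312) + (-2)·816 = -144 ≠ 0, so rank(O) = 3.
rank(O) = 3 = n, so the pair (A, C) is completely observable.

3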